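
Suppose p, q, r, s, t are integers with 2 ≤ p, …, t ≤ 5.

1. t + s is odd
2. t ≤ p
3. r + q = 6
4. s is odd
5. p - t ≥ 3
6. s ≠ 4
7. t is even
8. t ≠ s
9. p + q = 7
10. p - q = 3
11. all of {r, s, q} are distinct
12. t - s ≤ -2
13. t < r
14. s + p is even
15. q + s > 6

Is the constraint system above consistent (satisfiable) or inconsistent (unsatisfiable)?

Try p = 5, q = 2, r = 4, s = 5, t = 2.
Check constraint 3: r + q = 6; constraint 5: p - t = 3. The remaining constraints are straightforward to verify.

Satisfiable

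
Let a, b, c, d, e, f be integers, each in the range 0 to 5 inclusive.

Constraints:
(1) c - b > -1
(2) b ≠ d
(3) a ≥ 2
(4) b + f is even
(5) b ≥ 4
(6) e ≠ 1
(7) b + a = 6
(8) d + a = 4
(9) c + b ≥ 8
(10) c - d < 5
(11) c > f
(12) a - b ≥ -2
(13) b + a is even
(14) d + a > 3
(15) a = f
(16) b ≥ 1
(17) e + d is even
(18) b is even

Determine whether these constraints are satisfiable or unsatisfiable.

Satisfiable

Take a = 2, b = 4, c = 5, d = 2, e = 2, f = 2. Then constraint 1: c - b = 1; constraint 7: b + a = 6, and every other listed constraint is also met.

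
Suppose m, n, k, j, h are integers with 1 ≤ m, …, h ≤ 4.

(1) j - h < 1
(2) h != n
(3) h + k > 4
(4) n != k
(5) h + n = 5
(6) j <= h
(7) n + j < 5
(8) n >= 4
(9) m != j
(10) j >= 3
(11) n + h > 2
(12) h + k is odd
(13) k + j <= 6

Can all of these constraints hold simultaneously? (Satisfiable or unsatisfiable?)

From constraints 6 and 10: h ≥ j ≥ 3. From constraint 8: n ≥ 4. Hence h + n ≥ 7. But constraint 5 requires h + n = 5, and 5 < 7. Contradiction.

Unsatisfiable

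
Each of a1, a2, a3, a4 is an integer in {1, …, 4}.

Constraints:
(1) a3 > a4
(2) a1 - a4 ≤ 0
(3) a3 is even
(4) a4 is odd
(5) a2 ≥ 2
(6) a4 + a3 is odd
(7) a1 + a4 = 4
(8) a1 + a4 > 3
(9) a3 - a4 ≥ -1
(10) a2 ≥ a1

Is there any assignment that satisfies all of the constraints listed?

Satisfiable

Try a1 = 1, a2 = 4, a3 = 4, a4 = 3.
Check constraint 2: a1 - a4 = -2; constraint 7: a1 + a4 = 4; constraint 8: a1 + a4 = 4. The remaining constraints are straightforward to verify.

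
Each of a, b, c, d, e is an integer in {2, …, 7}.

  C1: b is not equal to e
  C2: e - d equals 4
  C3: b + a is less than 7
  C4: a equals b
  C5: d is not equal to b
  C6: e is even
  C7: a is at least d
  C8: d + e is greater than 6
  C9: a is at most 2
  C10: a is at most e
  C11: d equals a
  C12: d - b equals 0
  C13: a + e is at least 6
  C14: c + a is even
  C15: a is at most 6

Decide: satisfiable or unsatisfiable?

Unsatisfiable

From constraints 4 and 11, d = a = b, so d = b. But constraint 5 says d ≠ b. Contradiction.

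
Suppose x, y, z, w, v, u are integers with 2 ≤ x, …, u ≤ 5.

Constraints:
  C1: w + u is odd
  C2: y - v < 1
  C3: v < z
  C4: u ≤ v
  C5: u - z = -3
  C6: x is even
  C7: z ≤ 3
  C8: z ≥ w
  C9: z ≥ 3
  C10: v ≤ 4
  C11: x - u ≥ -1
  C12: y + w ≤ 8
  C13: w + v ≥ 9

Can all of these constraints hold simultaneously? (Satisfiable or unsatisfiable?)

Unsatisfiable

From constraints 7 and 8: w ≤ z ≤ 3. From constraint 10: v ≤ 4. Hence w + v ≤ 7. But constraint 13 requires w + v ≥ 9, and 9 > 7. Contradiction.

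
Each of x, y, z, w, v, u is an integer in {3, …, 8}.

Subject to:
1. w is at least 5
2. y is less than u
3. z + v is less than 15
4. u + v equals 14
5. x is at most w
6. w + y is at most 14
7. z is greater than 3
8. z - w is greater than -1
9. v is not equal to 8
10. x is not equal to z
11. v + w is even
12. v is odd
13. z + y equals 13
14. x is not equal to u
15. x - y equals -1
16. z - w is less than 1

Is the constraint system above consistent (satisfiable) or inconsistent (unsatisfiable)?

Try x = 5, y = 6, z = 7, w = 7, v = 7, u = 7.
Check constraint 3: z + v = 14; constraint 4: u + v = 14; constraint 6: w + y = 13. The remaining constraints are straightforward to verify.

Satisfiable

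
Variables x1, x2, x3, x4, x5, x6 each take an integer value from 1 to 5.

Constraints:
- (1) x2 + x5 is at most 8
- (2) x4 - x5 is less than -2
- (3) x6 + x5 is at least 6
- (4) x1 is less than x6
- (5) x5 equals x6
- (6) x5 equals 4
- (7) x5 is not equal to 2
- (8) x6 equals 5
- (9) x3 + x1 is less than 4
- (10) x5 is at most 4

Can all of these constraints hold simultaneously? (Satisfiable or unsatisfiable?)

Constraint 6 fixes x5 = 4 and constraint 8 fixes x6 = 5, but constraint 5 requires x5 = x6. Since 4 ≠ 5, contradiction.

Unsatisfiable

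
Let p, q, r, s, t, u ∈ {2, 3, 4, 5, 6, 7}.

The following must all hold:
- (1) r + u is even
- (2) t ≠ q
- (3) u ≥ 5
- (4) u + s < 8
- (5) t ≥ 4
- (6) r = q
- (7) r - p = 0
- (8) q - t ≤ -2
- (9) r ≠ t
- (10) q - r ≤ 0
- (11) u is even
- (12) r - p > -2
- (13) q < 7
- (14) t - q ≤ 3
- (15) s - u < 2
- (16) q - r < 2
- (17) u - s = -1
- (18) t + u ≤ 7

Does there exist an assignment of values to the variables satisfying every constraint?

From constraint 5: t ≥ 4. From constraint 3: u ≥ 5. Hence t + u ≥ 9. But constraint 18 requires t + u ≤ 7, and 7 < 9. Contradiction.

Unsatisfiable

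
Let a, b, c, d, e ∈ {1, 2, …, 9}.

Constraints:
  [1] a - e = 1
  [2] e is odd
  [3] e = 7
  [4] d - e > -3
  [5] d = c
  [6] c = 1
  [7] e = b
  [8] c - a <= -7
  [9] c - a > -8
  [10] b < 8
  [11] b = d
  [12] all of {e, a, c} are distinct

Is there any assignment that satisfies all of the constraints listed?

Constraint 3 fixes e = 7 and constraint 6 fixes c = 1. Constraints 5, 7, and 11 give e = b = d = c, so e = c. But 7 ≠ 1 — contradiction.

Unsatisfiable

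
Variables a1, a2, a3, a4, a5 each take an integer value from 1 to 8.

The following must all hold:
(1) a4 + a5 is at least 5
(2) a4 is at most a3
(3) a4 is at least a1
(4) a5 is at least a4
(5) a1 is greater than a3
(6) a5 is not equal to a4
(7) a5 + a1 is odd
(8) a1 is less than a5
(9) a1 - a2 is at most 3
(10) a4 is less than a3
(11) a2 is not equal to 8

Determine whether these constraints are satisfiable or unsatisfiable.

Constraints 3, 5, and 10 give a4 < a3, a3 < a1, a1 ≤ a4. Chaining: a4 < a3 < a1 ≤ a4, which forces a4 < a4 — impossible.

Unsatisfiable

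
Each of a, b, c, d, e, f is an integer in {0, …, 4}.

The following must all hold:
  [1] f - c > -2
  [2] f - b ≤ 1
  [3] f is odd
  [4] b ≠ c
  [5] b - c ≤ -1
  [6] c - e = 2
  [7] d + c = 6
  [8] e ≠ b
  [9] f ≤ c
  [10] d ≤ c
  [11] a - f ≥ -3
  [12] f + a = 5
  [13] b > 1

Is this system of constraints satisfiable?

Satisfiable

Setting (a, b, c, d, e, f) = (2, 2, 3, 3, 1, 3) satisfies everything: constraint 1: f - c = 0; constraint 2: f - b = 1, and the others follow.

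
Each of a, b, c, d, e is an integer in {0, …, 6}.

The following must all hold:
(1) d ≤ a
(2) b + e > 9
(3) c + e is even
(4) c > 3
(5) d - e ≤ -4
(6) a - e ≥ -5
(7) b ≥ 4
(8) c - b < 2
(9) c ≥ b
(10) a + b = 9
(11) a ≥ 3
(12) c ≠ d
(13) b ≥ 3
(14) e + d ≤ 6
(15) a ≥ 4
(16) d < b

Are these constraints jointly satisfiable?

The assignment a = 4, b = 5, c = 6, d = 0, e = 6 works:
  constraint 2 holds since b + e = 11.
  constraint 5 holds since d - e = -6.
  constraint 6 holds since a - e = -2.
The rest check out directly.

Satisfiable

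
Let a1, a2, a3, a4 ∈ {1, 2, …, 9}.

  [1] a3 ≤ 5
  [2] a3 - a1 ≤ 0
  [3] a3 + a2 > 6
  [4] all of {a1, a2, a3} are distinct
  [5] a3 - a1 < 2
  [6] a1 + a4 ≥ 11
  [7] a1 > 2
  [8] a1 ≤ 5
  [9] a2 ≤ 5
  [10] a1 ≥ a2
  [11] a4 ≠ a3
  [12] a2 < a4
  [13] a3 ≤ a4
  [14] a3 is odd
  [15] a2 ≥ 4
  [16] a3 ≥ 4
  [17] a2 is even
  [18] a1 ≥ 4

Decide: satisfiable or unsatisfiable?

Constraints 1, 8, 9, 15, 16, and 18 confine each of a1, a2, a3 to the 2 values {4, 5}.
Constraint 4 requires all 3 of them to be distinct, but only 2 values are available — impossible by the pigeonhole principle.

Unsatisfiable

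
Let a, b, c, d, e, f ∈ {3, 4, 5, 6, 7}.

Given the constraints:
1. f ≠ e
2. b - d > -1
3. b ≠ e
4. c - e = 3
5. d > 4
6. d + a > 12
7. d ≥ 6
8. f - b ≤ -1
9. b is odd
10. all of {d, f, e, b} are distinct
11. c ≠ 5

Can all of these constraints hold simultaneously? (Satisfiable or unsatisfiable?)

Satisfiable

One satisfying assignment is a = 7, b = 7, c = 6, d = 6, e = 3, f = 5.
For the less obvious constraints — constraint 2: b - d = 1; constraint 4: c - e = 3 — and the others hold by inspection.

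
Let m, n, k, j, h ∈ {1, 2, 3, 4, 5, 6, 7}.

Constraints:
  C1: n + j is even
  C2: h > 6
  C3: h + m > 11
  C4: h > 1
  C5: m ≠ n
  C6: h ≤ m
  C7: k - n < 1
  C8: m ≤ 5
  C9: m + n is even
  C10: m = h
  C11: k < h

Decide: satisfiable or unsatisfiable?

Unsatisfiable

From constraint 2: h ≥ 7. From constraints 6 and 8: h ≤ m and m ≤ 5, so h ≤ 5. But 5 < 7, so no value of h works.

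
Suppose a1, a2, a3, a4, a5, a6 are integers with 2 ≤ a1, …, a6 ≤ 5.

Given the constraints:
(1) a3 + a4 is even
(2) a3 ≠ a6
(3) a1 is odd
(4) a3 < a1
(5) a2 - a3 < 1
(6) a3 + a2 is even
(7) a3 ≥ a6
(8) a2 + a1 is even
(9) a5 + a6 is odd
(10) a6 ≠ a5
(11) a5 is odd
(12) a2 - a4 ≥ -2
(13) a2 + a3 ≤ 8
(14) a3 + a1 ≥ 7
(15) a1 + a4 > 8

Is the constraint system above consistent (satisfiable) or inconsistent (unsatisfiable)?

Try a1 = 5, a2 = 3, a3 = 3, a4 = 5, a5 = 3, a6 = 2.
Check constraint 5: a2 - a3 = 0; constraint 12: a2 - a4 = -2. The remaining constraints are straightforward to verify.

Satisfiable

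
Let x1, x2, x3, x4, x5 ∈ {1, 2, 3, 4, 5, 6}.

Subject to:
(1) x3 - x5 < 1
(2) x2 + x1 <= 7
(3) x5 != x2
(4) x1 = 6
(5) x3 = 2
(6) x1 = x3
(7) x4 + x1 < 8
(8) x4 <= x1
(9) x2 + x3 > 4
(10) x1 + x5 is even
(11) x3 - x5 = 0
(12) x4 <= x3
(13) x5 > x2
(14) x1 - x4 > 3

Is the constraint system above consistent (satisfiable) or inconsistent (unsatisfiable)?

Unsatisfiable

Constraint 4 fixes x1 = 6 and constraint 5 fixes x3 = 2, but constraint 6 requires x1 = x3. Since 6 ≠ 2, contradiction.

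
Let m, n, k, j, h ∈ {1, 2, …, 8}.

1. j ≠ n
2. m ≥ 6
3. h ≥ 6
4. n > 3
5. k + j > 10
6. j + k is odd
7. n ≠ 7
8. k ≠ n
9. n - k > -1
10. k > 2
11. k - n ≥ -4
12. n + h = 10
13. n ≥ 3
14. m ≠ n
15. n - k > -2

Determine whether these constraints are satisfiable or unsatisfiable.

Satisfiable

Take m = 7, n = 4, k = 3, j = 8, h = 6. Then constraint 5: k + j = 11; constraint 9: n - k = 1; constraint 11: k - n = -1, and every other listed constraint is also met.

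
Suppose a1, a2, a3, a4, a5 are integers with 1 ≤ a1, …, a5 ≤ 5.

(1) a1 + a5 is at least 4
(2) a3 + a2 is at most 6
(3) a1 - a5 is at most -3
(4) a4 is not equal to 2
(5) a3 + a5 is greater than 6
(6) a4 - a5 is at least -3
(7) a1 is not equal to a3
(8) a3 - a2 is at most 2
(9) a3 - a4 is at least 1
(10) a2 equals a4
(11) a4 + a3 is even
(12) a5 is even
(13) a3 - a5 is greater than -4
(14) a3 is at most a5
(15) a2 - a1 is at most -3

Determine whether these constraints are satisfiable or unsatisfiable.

Unsatisfiable

Constraints 3, 6, 8, 9, and 15 give a2 − a3 ≥ -2, a3 − a4 ≥ 1, a4 − a5 ≥ -3, a5 − a1 ≥ 3, a1 − a2 ≥ 3.
Adding all 5 inequalities: the left sides telescope to 0, and the right sides sum to (-2) + 1 + (-3) + 3 + 3 = 2. So 0 ≥ 2, which is false.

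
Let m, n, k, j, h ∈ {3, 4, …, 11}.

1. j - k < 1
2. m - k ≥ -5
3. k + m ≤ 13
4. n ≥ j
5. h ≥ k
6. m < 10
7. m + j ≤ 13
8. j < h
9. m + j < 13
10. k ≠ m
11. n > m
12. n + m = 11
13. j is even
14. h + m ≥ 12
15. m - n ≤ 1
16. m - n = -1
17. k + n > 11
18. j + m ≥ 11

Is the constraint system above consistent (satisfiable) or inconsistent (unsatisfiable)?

Try m = 5, n = 6, k = 7, j = 6, h = 8.
Check constraint 1: j - k = -1; constraint 2: m - k = -2. The remaining constraints are straightforward to verify.

Satisfiable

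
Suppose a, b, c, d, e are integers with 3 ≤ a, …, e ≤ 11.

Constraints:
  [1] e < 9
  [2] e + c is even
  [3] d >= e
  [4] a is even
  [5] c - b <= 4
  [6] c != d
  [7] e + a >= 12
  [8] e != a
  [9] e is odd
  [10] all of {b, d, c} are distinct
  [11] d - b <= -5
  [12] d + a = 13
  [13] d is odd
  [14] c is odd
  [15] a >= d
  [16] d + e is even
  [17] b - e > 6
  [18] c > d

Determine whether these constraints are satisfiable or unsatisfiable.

Satisfiable

Try a = 10, b = 10, c = 11, d = 3, e = 3.
Check constraint 5: c - b = 1; constraint 7: e + a = 13; constraint 11: d - b = -7. The remaining constraints are straightforward to verify.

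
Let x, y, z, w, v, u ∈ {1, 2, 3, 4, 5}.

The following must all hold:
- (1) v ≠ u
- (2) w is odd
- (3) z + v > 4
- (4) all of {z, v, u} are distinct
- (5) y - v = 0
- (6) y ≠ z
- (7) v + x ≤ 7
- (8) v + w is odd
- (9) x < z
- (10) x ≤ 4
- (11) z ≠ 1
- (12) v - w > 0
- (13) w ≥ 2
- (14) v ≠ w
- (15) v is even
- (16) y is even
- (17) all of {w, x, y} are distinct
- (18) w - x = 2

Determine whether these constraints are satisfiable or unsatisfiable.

Satisfiable

Try x = 1, y = 4, z = 3, w = 3, v = 4, u = 2.
Check constraint 3: z + v = 7; constraint 5: y - v = 0; constraint 7: v + x = 5. The remaining constraints are straightforward to verify.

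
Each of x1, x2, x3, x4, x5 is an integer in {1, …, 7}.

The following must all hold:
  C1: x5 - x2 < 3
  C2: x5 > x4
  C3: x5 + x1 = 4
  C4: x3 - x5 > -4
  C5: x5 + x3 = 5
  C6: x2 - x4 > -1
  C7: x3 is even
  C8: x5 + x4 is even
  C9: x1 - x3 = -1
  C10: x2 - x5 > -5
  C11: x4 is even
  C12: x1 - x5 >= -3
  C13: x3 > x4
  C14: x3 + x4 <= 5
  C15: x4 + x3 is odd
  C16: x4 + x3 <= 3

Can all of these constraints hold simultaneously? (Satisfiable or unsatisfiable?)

Constraint 11 makes x4 even and constraint 7 makes x3 even, so x4 + x3 must be even. Constraint 15 says x4 + x3 is odd — contradiction.

Unsatisfiable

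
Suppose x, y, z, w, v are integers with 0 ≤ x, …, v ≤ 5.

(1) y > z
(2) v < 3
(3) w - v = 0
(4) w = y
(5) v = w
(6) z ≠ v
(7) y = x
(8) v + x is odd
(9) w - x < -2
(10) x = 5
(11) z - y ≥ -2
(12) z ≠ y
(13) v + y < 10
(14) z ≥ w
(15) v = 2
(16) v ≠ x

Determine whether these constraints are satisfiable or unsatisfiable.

Unsatisfiable

Constraint 15 fixes v = 2 and constraint 10 fixes x = 5. Constraints 4, 5, and 7 give v = w = y = x, so v = x. But 2 ≠ 5 — contradiction.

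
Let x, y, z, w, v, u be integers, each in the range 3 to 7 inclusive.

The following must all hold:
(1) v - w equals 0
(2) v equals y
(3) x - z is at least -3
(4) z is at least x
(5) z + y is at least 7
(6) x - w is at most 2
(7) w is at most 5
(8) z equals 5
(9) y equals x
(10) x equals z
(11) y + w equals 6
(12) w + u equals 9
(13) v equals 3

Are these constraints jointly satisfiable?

Constraint 13 fixes v = 3 and constraint 8 fixes z = 5. Constraints 2, 9, and 10 give v = y = x = z, so v = z. But 3 ≠ 5 — contradiction.

Unsatisfiable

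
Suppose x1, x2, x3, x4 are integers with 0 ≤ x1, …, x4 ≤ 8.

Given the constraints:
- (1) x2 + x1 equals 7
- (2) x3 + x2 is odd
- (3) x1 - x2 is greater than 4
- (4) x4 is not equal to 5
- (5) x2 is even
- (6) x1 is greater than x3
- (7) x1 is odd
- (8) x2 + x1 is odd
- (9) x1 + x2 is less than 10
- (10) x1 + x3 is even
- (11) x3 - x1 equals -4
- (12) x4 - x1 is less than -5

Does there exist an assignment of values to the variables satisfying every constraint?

Satisfiable

Try x1 = 7, x2 = 0, x3 = 3, x4 = 0.
Check constraint 1: x2 + x1 = 7; constraint 3: x1 - x2 = 7. The remaining constraints are straightforward to verify.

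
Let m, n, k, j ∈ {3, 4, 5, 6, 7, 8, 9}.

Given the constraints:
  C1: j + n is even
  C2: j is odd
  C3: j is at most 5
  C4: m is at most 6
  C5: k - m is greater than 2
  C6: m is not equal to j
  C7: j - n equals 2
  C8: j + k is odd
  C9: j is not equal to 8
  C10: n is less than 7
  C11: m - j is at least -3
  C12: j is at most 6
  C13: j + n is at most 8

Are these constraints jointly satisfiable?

Setting (m, n, k, j) = (3, 3, 8, 5) satisfies everything: constraint 5: k - m = 5; constraint 7: j - n = 2, and the others follow.

Satisfiable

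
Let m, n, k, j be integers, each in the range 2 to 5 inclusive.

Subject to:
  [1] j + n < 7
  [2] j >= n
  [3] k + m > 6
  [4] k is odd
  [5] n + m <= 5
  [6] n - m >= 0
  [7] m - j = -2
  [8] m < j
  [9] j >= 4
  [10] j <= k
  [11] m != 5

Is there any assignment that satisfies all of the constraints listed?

Try m = 2, n = 2, k = 5, j = 4.
Check constraint 1: j + n = 6; constraint 3: k + m = 7; constraint 5: n + m = 4. The remaining constraints are straightforward to verify.

Satisfiable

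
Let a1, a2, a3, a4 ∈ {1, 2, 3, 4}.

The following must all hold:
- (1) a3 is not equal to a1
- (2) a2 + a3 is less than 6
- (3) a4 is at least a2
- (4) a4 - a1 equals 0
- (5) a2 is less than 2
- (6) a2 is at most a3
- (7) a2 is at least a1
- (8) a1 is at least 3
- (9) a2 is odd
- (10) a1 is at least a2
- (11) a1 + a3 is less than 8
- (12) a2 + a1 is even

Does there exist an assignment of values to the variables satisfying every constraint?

From constraints 7 and 8: a2 ≥ a1 and a1 ≥ 3, so a2 ≥ 3. From constraint 5: a2 ≤ 1. But 1 < 3, so no value of a2 works.

Unsatisfiable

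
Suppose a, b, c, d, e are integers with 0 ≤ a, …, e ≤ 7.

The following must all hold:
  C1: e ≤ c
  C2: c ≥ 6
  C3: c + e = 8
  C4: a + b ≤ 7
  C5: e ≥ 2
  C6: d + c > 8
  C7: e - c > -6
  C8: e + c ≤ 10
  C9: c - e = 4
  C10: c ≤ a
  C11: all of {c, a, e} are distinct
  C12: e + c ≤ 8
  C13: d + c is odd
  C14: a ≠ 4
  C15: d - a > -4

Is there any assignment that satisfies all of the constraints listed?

One satisfying assignment is a = 7, b = 0, c = 6, d = 5, e = 2.
For the less obvious constraints — constraint 3: c + e = 8; constraint 4: a + b = 7; constraint 6: d + c = 11 — and the others hold by inspection.

Satisfiable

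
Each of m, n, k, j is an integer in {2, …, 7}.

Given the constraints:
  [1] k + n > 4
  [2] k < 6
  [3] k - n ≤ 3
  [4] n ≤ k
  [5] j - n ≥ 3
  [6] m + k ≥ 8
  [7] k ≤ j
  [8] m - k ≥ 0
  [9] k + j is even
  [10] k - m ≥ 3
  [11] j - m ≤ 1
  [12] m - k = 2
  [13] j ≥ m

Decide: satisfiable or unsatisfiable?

Unsatisfiable

Constraints 3, 5, 10, and 11 give k − m ≥ 3, m − j ≥ -1, j − n ≥ 3, n − k ≥ -3.
Adding all 4 inequalities: the left sides telescope to 0, and the right sides sum to 3 + (-1) + 3 + (-3) = 2. So 0 ≥ 2, which is false.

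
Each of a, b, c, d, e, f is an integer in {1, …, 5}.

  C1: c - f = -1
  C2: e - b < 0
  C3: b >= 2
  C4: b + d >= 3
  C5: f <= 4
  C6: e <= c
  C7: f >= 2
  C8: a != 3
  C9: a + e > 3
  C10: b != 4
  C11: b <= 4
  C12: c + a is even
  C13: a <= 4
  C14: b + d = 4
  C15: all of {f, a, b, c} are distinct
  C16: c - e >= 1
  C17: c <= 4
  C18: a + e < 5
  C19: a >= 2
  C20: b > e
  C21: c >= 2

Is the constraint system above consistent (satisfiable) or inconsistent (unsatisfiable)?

Constraints 3, 5, 7, 11, 13, 17, 19, and 21 confine each of f, a, b, c to the 3 values {2, …, 4}.
Constraint 15 requires all 4 of them to be distinct, but only 3 values are available — impossible by the pigeonhole principle.

Unsatisfiable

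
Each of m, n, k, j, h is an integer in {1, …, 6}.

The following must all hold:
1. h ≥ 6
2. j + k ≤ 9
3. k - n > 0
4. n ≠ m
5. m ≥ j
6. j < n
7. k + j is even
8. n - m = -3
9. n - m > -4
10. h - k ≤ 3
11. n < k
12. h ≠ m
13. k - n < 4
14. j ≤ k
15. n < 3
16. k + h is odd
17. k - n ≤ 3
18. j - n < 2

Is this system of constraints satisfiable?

One satisfying assignment is m = 5, n = 2, k = 5, j = 1, h = 6.
For the less obvious constraints — constraint 2: j + k = 6; constraint 3: k - n = 3; constraint 8: n - m = -3 — and the others hold by inspection.

Satisfiable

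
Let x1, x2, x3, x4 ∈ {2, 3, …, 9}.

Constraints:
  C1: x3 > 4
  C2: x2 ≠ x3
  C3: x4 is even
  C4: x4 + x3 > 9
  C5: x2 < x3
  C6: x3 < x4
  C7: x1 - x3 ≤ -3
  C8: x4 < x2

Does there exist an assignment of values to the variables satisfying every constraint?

Constraints 5, 6, and 8 give x2 < x3, x3 < x4, x4 < x2. Chaining: x2 < x3 < x4 < x2, which forces x2 < x2 — impossible.

Unsatisfiable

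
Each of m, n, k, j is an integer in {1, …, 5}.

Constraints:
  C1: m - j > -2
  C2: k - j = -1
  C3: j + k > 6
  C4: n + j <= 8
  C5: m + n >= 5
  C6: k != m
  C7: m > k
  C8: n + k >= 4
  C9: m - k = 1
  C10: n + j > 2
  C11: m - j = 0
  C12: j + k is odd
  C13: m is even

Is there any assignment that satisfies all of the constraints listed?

Satisfiable

The assignment m = 4, n = 1, k = 3, j = 4 works:
  constraint 1 holds since m - j = 0.
  constraint 2 holds since k - j = -1.
  constraint 3 holds since j + k = 7.
The rest check out directly.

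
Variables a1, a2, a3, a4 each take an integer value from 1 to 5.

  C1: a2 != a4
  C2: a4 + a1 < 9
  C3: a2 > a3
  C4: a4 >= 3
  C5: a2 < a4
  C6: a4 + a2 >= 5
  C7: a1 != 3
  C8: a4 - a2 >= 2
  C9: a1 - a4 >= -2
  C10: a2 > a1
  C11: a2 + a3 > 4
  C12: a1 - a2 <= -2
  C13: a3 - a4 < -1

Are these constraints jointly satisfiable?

Constraints 8, 9, and 12 give a4 − a2 ≥ 2, a2 − a1 ≥ 2, a1 − a4 ≥ -2.
Adding all 3 inequalities: the left sides telescope to 0, and the right sides sum to 2 + 2 + (-2) = 2. So 0 ≥ 2, which is false.

Unsatisfiable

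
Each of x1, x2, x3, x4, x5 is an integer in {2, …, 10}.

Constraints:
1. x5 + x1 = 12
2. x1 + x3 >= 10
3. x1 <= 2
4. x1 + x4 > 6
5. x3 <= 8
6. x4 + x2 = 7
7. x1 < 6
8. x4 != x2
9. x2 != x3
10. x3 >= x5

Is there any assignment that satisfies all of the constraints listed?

Unsatisfiable

From constraints 5 and 10: x5 ≤ x3 ≤ 8. From constraint 3: x1 ≤ 2. Hence x5 + x1 ≤ 10. But constraint 1 requires x5 + x1 = 12, and 12 > 10. Contradiction.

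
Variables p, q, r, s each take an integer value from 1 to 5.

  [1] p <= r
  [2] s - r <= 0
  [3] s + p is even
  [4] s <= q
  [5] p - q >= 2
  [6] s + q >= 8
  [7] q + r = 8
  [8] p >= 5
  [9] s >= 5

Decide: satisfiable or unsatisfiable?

Unsatisfiable

From constraints 4 and 9: q ≥ s ≥ 5. From constraints 1 and 8: r ≥ p ≥ 5. Hence q + r ≥ 10. But constraint 7 requires q + r = 8, and 8 < 10. Contradiction.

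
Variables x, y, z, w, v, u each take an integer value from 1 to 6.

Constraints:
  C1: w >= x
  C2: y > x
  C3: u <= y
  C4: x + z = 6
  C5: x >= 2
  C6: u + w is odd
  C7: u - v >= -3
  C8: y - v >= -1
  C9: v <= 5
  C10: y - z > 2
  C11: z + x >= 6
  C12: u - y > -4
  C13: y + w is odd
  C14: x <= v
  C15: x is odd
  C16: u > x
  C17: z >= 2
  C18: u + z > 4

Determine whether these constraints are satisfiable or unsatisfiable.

Satisfiable

One satisfying assignment is x = 3, y = 6, z = 3, w = 5, v = 4, u = 4.
For the less obvious constraints — constraint 4: x + z = 6; constraint 7: u - v = 0; constraint 8: y - v = 2 — and the others hold by inspection.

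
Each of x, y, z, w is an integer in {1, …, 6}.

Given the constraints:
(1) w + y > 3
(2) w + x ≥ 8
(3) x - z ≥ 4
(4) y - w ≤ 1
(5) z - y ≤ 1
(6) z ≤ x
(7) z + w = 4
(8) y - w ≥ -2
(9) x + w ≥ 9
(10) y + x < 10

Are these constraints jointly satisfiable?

Satisfiable

Setting (x, y, z, w) = (6, 3, 1, 3) satisfies everything: constraint 1: w + y = 6; constraint 2: w + x = 9, and the others follow.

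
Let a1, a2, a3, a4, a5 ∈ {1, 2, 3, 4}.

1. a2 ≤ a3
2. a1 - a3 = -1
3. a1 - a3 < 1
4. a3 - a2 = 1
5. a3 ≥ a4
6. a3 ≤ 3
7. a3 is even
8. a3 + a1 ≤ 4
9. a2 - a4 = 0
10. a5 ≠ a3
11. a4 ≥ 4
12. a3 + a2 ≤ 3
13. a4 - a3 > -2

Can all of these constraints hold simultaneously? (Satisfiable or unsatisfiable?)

Unsatisfiable

From constraints 5 and 11: a3 ≥ a4 and a4 ≥ 4, so a3 ≥ 4. From constraint 6: a3 ≤ 3. But 3 < 4, so no value of a3 works.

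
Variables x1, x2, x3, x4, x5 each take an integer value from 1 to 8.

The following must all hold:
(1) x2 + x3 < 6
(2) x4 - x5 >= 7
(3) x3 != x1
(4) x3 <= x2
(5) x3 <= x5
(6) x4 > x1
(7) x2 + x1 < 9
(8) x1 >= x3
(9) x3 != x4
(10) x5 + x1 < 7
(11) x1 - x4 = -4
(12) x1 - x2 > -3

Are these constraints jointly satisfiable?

Take x1 = 4, x2 = 4, x3 = 1, x4 = 8, x5 = 1. Then constraint 1: x2 + x3 = 5; constraint 2: x4 - x5 = 7; constraint 7: x2 + x1 = 8, and every other listed constraint is also met.

Satisfiable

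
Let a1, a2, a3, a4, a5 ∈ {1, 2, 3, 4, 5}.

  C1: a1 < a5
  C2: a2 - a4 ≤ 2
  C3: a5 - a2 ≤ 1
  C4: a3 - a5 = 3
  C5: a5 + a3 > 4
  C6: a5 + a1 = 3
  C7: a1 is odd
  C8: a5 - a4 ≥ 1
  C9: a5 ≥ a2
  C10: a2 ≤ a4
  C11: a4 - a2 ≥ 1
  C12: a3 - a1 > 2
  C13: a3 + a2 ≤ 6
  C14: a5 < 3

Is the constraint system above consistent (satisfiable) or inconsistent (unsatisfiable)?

Unsatisfiable

Constraints 3, 8, and 11 give a4 − a2 ≥ 1, a2 − a5 ≥ -1, a5 − a4 ≥ 1.
Adding all 3 inequalities: the left sides telescope to 0, and the right sides sum to 1 + (-1) + 1 = 1. So 0 ≥ 1, which is false.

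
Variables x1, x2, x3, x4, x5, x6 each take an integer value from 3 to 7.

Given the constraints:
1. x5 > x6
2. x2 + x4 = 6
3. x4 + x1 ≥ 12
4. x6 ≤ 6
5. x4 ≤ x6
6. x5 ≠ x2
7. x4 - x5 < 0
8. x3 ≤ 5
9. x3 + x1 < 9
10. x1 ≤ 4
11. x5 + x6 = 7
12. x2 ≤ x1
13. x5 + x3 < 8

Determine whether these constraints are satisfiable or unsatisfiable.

From constraints 4 and 5: x4 ≤ x6 ≤ 6. From constraint 10: x1 ≤ 4. Hence x4 + x1 ≤ 10. But constraint 3 requires x4 + x1 ≥ 12, and 12 > 10. Contradiction.

Unsatisfiable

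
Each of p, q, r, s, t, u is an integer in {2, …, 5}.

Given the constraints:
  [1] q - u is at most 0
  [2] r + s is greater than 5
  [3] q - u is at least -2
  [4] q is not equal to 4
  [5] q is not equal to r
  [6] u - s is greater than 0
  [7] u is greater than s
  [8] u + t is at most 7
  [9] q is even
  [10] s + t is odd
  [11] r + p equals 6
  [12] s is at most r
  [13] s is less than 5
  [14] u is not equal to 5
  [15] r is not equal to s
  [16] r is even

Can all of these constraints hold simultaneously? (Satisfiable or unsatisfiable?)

Satisfiable

Try p = 2, q = 2, r = 4, s = 2, t = 3, u = 3.
Check constraint 1: q - u = -1; constraint 2: r + s = 6. The remaining constraints are straightforward to verify.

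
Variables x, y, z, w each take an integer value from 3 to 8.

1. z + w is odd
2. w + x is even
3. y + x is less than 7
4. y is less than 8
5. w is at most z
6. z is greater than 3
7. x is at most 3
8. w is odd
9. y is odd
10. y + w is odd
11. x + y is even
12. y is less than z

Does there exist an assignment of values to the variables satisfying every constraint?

Unsatisfiable

Constraint 9 makes y odd and constraint 8 makes w odd, so y + w must be even. Constraint 10 says y + w is odd — contradiction.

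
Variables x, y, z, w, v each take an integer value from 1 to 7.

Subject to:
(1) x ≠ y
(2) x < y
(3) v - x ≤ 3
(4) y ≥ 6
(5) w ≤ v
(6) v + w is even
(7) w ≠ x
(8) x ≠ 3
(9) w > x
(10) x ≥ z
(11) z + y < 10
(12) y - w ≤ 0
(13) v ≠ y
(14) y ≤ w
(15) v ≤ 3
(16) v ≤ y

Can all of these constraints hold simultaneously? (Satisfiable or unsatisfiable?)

From constraints 4 and 14: w ≥ y and y ≥ 6, so w ≥ 6. From constraints 5 and 15: w ≤ v and v ≤ 3, so w ≤ 3. But 3 < 6, so no value of w works.

Unsatisfiable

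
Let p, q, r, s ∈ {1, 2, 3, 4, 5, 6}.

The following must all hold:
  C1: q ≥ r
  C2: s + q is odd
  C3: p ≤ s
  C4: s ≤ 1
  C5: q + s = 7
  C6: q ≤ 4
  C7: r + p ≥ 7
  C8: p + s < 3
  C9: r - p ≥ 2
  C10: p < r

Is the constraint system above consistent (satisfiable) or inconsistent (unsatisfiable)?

Unsatisfiable

From constraints 1 and 6: r ≤ q ≤ 4. From constraints 3 and 4: p ≤ s ≤ 1. Hence r + p ≤ 5. But constraint 7 requires r + p ≥ 7, and 7 > 5. Contradiction.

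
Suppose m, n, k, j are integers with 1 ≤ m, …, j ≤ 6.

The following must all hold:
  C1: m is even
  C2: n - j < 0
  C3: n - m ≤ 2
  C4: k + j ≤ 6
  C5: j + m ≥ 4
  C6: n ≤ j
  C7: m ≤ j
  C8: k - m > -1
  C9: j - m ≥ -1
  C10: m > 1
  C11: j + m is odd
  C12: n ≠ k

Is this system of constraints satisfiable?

Satisfiable

One satisfying assignment is m = 2, n = 2, k = 3, j = 3.
For the less obvious constraints — constraint 2: n - j = -1; constraint 3: n - m = 0; constraint 4: k + j = 6 — and the others hold by inspection.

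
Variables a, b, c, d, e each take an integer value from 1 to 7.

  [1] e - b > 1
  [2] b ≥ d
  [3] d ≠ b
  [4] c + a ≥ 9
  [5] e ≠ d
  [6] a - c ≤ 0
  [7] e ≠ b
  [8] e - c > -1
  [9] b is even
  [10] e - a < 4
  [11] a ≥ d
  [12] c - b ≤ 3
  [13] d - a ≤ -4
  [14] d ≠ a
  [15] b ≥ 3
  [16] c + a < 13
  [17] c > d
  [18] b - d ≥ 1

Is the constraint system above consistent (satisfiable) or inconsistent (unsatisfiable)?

Satisfiable

Take a = 6, b = 4, c = 6, d = 1, e = 7. Then constraint 1: e - b = 3; constraint 4: c + a = 12, and every other listed constraint is also met.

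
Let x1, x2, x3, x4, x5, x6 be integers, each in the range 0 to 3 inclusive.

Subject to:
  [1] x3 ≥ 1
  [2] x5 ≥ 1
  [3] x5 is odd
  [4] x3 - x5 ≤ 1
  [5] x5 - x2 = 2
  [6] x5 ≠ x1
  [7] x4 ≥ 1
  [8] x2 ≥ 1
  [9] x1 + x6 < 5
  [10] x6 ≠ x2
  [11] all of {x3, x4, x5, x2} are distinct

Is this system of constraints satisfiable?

Unsatisfiable

Constraints 1, 2, 7, and 8 confine each of x3, x4, x5, x2 to the 3 values {1, …, 3} (the domain already gives each ≤ 3).
Constraint 11 requires all 4 of them to be distinct, but only 3 values are available — impossible by the pigeonhole principle.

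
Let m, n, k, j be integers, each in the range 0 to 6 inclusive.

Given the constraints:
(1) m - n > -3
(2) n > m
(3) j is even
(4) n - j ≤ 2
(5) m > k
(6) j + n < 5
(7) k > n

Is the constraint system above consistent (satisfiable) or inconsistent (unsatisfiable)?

Unsatisfiable

Constraints 2, 5, and 7 give n < k, k < m, m < n. Chaining: n < k < m < n, which forces n < n — impossible.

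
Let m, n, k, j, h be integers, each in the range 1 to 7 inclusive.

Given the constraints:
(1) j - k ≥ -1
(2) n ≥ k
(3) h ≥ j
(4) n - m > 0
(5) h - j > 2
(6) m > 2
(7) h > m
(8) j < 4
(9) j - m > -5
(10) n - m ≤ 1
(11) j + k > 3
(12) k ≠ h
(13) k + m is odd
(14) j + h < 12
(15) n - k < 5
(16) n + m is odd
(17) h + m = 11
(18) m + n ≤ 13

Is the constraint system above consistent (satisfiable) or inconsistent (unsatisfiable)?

One satisfying assignment is m = 5, n = 6, k = 2, j = 3, h = 6.
For the less obvious constraints — constraint 1: j - k = 1; constraint 4: n - m = 1 — and the others hold by inspection.

Satisfiable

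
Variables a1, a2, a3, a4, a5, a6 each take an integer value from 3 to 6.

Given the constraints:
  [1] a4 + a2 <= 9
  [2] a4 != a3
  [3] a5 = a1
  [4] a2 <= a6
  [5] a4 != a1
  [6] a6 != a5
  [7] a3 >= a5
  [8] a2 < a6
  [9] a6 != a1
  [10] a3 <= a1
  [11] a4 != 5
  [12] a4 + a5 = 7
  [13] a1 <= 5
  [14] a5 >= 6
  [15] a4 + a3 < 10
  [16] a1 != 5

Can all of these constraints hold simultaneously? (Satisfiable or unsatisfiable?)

From constraints 7 and 14: a3 ≥ a5 and a5 ≥ 6, so a3 ≥ 6. From constraints 10 and 13: a3 ≤ a1 and a1 ≤ 5, so a3 ≤ 5. But 5 < 6, so no value of a3 works.

Unsatisfiable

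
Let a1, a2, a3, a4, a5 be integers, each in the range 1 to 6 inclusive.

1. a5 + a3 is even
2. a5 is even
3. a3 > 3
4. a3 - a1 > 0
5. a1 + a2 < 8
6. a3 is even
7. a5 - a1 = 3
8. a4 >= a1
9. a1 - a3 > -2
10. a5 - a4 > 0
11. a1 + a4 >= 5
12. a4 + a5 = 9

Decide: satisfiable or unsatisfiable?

Try a1 = 3, a2 = 4, a3 = 4, a4 = 3, a5 = 6.
Check constraint 4: a3 - a1 = 1; constraint 5: a1 + a2 = 7. The remaining constraints are straightforward to verify.

Satisfiable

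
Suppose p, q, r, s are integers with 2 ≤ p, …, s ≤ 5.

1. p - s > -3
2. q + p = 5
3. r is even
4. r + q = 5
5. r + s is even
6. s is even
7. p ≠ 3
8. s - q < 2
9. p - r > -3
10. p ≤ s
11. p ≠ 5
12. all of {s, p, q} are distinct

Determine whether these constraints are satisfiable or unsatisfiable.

Setting (p, q, r, s) = (2, 3, 2, 4) satisfies everything: constraint 1: p - s = -2; constraint 2: q + p = 5; constraint 4: r + q = 5, and the others follow.

Satisfiable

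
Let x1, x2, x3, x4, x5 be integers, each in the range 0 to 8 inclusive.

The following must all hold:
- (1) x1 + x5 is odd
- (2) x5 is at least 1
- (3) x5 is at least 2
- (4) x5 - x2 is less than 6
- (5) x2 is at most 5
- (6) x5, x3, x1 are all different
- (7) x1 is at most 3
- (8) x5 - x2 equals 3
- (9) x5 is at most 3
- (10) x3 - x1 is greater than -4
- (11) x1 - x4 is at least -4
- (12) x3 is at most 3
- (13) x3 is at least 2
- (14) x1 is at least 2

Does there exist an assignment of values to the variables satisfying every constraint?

Unsatisfiable

Constraints 3, 7, 9, 12, 13, and 14 confine each of x5, x3, x1 to the 2 values {2, 3}.
Constraint 6 requires all 3 of them to be distinct, but only 2 values are available — impossible by the pigeonhole principle.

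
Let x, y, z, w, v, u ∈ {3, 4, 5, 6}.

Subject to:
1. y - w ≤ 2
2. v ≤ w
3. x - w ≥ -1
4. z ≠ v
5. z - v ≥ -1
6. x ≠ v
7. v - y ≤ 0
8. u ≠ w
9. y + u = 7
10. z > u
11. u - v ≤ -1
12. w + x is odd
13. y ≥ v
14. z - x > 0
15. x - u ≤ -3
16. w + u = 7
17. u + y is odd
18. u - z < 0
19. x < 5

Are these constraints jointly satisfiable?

Unsatisfiable

Constraints 1, 3, 7, 11, and 15 give x − w ≥ -1, w − y ≥ -2, y − v ≥ 0, v − u ≥ 1, u − x ≥ 3.
Adding all 5 inequalities: the left sides telescope to 0, and the right sides sum to (-1) + (-2) + 0 + 1 + 3 = 1. So 0 ≥ 1, which is false.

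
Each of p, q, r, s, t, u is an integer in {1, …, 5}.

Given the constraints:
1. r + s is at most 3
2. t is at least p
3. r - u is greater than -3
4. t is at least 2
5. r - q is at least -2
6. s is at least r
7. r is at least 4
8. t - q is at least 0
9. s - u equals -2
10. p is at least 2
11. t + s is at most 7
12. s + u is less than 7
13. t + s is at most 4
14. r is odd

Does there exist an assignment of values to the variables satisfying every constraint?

From constraints 2 and 10: t ≥ p ≥ 2. From constraints 6 and 7: s ≥ r ≥ 4. Hence t + s ≥ 6. But constraint 13 requires t + s ≤ 4, and 4 < 6. Contradiction.

Unsatisfiable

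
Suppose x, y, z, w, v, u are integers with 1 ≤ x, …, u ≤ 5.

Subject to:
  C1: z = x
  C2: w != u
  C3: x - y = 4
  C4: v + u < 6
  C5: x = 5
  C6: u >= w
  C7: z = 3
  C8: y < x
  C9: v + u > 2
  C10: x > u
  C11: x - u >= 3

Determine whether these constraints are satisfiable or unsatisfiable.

Unsatisfiable

Constraint 7 fixes z = 3 and constraint 5 fixes x = 5, but constraint 1 requires z = x. Since 3 ≠ 5, contradiction.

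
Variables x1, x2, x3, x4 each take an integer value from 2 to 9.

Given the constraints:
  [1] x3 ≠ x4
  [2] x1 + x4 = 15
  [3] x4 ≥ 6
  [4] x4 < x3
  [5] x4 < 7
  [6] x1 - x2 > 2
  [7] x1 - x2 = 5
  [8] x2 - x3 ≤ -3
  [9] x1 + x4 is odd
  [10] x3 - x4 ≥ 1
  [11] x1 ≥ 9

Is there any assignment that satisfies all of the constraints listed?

Satisfiable

Try x1 = 9, x2 = 4, x3 = 8, x4 = 6.
Check constraint 2: x1 + x4 = 15; constraint 6: x1 - x2 = 5. The remaining constraints are straightforward to verify.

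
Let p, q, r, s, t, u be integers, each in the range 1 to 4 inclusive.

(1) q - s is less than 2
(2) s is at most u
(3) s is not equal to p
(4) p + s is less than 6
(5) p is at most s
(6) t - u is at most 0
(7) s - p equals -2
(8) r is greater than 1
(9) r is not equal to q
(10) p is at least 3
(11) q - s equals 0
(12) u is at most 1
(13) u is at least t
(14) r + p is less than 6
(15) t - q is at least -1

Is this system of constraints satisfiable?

From constraints 5 and 10: s ≥ p and p ≥ 3, so s ≥ 3. From constraints 2 and 12: s ≤ u and u ≤ 1, so s ≤ 1. But 1 < 3, so no value of s works.

Unsatisfiable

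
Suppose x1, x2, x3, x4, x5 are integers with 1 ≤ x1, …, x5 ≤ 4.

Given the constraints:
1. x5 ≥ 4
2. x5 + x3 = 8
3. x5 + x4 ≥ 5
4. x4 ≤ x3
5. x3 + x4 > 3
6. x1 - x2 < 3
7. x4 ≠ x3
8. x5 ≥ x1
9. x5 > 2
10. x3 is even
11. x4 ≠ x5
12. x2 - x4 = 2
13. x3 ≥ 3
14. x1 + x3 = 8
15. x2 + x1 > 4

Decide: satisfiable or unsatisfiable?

Satisfiable

Try x1 = 4, x2 = 3, x3 = 4, x4 = 1, x5 = 4.
Check constraint 2: x5 + x3 = 8; constraint 3: x5 + x4 = 5; constraint 5: x3 + x4 = 5. The remaining constraints are straightforward to verify.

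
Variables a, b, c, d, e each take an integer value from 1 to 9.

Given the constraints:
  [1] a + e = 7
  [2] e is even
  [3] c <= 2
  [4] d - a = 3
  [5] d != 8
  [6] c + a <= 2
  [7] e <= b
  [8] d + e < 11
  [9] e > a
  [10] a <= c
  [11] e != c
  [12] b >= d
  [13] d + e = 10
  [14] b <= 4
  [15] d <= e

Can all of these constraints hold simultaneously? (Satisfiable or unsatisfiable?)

Unsatisfiable

From constraints 3 and 10: a ≤ c ≤ 2. From constraints 7 and 14: e ≤ b ≤ 4. Hence a + e ≤ 6. But constraint 1 requires a + e = 7, and 7 > 6. Contradiction.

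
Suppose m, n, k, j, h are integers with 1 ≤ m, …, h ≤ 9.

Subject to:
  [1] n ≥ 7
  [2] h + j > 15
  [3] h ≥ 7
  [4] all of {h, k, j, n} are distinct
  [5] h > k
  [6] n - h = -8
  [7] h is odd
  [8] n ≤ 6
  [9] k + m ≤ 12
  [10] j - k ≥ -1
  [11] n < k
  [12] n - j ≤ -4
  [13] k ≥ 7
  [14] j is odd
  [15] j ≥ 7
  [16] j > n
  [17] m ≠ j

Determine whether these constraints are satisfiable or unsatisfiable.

Unsatisfiable

Constraints 1, 3, 13, and 15 confine each of h, k, j, n to the 3 values {7, …, 9} (the domain already gives each ≤ 9).
Constraint 4 requires all 4 of them to be distinct, but only 3 values are available — impossible by the pigeonhole principle.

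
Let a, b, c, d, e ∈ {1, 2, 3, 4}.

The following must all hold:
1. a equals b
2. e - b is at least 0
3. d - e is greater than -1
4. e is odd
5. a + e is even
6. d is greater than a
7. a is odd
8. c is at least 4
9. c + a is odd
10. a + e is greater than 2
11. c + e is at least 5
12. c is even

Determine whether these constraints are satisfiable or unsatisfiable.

The assignment a = 1, b = 1, c = 4, d = 4, e = 3 works:
  constraint 2 holds since e - b = 2.
  constraint 3 holds since d - e = 1.
  constraint 10 holds since a + e = 4.
The rest check out directly.

Satisfiable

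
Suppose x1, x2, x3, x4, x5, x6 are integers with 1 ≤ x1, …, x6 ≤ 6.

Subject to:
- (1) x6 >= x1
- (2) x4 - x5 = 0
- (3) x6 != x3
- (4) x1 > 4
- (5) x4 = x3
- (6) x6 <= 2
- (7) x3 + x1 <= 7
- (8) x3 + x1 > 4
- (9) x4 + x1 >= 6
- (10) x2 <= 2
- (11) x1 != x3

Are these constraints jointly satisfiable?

From constraint 4: x1 ≥ 5. From constraints 1 and 6: x1 ≤ x6 and x6 ≤ 2, so x1 ≤ 2. But 2 < 5, so no value of x1 works.

Unsatisfiable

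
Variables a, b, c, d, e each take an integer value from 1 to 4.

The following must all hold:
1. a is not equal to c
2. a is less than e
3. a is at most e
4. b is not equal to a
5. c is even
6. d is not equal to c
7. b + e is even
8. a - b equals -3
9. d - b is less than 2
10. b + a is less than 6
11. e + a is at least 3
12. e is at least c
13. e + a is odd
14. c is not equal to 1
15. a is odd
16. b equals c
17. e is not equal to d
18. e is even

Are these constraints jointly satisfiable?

Satisfiable

Setting (a, b, c, d, e) = (1, 4, 4, 3, 4) satisfies everything: constraint 8: a - b = -3; constraint 9: d - b = -1, and the others follow.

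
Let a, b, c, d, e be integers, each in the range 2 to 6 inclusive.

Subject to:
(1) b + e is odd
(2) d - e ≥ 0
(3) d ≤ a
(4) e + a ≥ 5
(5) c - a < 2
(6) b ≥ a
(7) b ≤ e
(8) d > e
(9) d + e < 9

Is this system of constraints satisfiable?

Constraints 3, 6, 7, and 8 give b ≤ e, e < d, d ≤ a, a ≤ b. Chaining: b ≤ e < d ≤ a ≤ b, which forces b < b — impossible.

Unsatisfiable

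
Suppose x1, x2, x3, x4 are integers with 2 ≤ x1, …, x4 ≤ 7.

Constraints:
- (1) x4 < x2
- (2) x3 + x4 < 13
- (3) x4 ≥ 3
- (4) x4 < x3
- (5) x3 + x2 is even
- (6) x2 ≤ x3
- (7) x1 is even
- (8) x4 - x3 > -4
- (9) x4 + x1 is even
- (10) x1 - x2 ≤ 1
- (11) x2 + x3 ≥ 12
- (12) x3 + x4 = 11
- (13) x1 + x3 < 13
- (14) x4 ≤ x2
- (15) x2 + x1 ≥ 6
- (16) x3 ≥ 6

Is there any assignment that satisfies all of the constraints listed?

Satisfiable

One satisfying assignment is x1 = 4, x2 = 5, x3 = 7, x4 = 4.
For the less obvious constraints — constraint 2: x3 + x4 = 11; constraint 8: x4 - x3 = -3; constraint 10: x1 - x2 = -1 — and the others hold by inspection.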